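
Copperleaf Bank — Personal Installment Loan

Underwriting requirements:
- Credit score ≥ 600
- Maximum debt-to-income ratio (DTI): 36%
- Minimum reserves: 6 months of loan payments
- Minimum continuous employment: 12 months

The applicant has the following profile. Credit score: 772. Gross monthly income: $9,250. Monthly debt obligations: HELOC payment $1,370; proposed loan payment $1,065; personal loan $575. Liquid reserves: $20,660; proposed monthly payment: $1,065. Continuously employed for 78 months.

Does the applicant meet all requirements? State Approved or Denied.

Credit score 772 ≥ 600 (meets)
Total monthly debts = (1,370 + 1,065 + 575) = 3,010. DTI: 3,010 ÷ 9,250 = 32.5%, within the 36% cap
Liquid reserves cover 20,660/1,065 = 19.4 months — ≥ 6 required
Employment 78 ≥ 12 months
All criteria satisfied.

Approved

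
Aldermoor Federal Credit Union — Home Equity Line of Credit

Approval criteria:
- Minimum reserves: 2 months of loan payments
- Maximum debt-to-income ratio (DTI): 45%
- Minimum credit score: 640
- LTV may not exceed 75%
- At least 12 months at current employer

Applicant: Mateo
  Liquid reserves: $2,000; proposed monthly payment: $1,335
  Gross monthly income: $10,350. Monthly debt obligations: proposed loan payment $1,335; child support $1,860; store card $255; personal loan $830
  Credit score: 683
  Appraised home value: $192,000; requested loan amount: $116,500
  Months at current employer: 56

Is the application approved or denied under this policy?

Denied

Reserves = 2,000/1,335 = 1.5 months < 2
Total monthly debts = (1,335 + 1,860 + 255 + 830) = 4,280. DTI = 4,280/10,350 = 41.4% ≤ 45%
Credit score 683 ≥ 640 (meets)
LTV: 116,500 ÷ 192,000 = 60.7%, within 75% cap
Employment 56 ≥ 12 months
Fails on reserves.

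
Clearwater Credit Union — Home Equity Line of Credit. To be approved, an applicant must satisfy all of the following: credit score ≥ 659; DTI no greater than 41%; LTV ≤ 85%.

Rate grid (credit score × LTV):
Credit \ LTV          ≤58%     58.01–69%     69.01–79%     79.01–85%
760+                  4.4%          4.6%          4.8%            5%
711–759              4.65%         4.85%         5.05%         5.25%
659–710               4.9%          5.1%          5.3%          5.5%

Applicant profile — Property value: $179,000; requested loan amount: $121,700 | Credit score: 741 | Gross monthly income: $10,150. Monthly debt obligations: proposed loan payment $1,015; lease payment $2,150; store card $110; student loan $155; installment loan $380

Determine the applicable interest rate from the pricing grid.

4.85%

Credit score 741 ≥ 659; Total monthly debts = (1,015 + 2,150 + 110 + 155 + 380) = 3,810. DTI: 3,810 ÷ 10,150 = 37.5%, within the 41% cap
LTV: 121,700 ÷ 179,000 = 68%, within 85% cap
Credit 741 → row 711–759; LTV 68% → column 58.01–69%. Grid cell → 4.85%.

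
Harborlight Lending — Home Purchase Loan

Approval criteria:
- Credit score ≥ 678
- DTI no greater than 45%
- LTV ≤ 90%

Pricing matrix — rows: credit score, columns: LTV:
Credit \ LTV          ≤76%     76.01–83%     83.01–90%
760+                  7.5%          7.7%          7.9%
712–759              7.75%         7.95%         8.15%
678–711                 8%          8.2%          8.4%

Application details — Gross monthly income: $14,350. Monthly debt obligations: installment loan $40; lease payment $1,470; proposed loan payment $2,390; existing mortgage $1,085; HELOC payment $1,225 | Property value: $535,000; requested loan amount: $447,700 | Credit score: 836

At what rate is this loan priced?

Credit score 836 ≥ 678; Total monthly debts = (40 + 1,470 + 2,390 + 1,085 + 1,225) = 6,210. DTI = 6,210/14,350 = 43.3% ≤ 45%
LTV = 447,700/535,000 = 83.7% ≤ 90%
Row: 836 falls in 760+. Column: 83.7% falls in 83.01–90%. Rate = 7.9%.

7.9%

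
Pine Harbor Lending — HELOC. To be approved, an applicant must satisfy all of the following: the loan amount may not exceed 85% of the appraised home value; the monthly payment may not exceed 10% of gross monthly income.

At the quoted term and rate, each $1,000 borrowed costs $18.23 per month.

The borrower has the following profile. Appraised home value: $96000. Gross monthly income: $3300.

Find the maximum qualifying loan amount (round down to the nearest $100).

$18,100

Payment cap: 10% × $3,300 = $330/month.
At $18.23 per $1,000, that supports 330/18.23 × 1,000 ≈ $18,102 → $18,100.
LTV cap: 85% × $96,000 = $81,600 → $81,600.
Binding constraint: payment-to-income.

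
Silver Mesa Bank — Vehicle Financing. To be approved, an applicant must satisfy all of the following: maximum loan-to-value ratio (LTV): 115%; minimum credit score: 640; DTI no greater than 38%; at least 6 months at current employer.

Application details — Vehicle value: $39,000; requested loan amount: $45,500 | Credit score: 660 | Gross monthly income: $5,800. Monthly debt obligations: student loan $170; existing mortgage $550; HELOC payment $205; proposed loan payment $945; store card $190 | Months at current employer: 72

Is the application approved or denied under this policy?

Loan-to-value = 45,500/39,000 = 116.7% — fail (115% max)
Credit score 660 ≥ 640 (meets)
Total monthly debts = (170 + 550 + 205 + 945 + 190) = 2,060. Debt-to-income = 2,060/5,800 = 35.5% — meets 38% limit
Employment 72 ≥ 6 months
Fails on LTV.

Denied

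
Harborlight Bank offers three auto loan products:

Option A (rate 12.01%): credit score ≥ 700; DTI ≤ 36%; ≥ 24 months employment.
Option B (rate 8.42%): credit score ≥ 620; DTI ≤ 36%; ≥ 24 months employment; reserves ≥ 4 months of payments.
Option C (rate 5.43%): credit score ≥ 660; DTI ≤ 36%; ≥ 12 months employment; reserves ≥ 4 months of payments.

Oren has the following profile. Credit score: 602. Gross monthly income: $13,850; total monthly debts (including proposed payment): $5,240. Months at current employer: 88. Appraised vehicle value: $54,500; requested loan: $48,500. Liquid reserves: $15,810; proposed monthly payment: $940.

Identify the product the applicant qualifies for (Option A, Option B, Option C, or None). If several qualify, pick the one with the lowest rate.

DTI = 5,240/13,850 = 37.8%.
LTV = 48,500/54,500 = 89%.
Reserves = 15,810/940 = 16.8 months.
Option A: score 602 < 700; DTI 37.8% > 36%; employment 88 ≥ 24 mo → does not qualify.
Option B: score 602 < 620; DTI 37.8% > 36%; employment 88 ≥ 24 mo; reserves 16.8 ≥ 4 mo → does not qualify.
Option C: score 602 < 660; DTI 37.8% > 36%; employment 88 ≥ 12 mo; reserves 16.8 ≥ 4 mo → does not qualify.

None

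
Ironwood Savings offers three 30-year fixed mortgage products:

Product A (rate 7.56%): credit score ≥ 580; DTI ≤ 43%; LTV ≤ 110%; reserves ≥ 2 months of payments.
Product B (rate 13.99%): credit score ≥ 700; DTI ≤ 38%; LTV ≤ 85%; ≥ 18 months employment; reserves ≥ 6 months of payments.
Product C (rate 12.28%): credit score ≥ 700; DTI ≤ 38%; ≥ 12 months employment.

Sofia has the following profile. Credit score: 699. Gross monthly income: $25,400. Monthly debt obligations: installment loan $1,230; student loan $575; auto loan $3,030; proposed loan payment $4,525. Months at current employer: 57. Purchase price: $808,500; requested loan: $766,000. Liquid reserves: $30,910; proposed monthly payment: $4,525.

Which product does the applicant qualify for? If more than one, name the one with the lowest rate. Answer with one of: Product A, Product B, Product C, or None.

Product A

Total debts = (1,230 + 575 + 3,030 + 4,525) = 9,360; DTI = 9,360/25,400 = 36.9%.
LTV = 766,000/808,500 = 94.7%.
Reserves = 30,910/4,525 = 6.8 months.
Product A: score 699 ≥ 580; DTI 36.9% ≤ 43%; LTV 94.7% ≤ 110%; reserves 6.8 ≥ 2 mo → qualifies.
Product B: score 699 < 700; DTI 36.9% ≤ 38%; LTV 94.7% > 85%; employment 57 ≥ 18 mo; reserves 6.8 ≥ 6 mo → does not qualify.
Product C: score 699 < 700; DTI 36.9% ≤ 38%; employment 57 ≥ 12 mo → does not qualify.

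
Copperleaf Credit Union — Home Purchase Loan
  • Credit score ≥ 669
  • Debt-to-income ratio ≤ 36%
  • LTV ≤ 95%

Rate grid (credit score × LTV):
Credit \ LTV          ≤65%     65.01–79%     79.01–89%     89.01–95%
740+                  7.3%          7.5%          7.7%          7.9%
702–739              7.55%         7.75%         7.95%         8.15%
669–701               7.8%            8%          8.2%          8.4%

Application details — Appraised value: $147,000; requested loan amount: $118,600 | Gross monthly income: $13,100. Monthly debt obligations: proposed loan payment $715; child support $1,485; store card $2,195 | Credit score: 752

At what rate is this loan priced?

7.7%

Credit score 752 ≥ 669; Total monthly debts = (715 + 1,485 + 2,195) = 4,395. DTI: 4,395 ÷ 13,100 = 33.5%, within the 36% cap
LTV = 118,600/147,000 = 80.7% ≤ 95%
Credit 752 → row 740+; LTV 80.7% → column 79.01–89%. Grid cell → 7.7%.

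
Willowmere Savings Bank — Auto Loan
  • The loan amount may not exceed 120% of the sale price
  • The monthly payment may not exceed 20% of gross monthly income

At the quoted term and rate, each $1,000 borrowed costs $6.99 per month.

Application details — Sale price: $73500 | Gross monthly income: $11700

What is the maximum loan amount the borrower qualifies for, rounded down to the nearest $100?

Payment cap: 20% × $11,700 = $2,340/month.
At $6.99 per $1,000, that supports 2,340/6.99 × 1,000 ≈ $334,763 → $334,700.
LTV cap: 120% × $73,500 = $88,200 → $88,200.
Binding constraint: loan-to-value.

$88,200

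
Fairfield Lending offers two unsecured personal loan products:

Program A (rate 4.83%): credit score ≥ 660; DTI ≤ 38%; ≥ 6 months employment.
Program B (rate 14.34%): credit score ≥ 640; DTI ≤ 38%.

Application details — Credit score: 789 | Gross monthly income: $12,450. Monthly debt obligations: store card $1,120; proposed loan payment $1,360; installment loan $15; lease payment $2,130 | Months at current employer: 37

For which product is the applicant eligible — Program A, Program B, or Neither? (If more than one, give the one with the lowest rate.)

Total debts = (1,120 + 1,360 + 15 + 2,130) = 4,625; DTI = 4,625/12,450 = 37.1%.
Program A: score 789 ≥ 660; DTI 37.1% ≤ 38%; employment 37 ≥ 6 mo → qualifies.
Program B: score 789 ≥ 640; DTI 37.1% ≤ 38% → qualifies.
Qualifying: Program A, Program B. Lowest rate is 4.83% → Program A.

Program A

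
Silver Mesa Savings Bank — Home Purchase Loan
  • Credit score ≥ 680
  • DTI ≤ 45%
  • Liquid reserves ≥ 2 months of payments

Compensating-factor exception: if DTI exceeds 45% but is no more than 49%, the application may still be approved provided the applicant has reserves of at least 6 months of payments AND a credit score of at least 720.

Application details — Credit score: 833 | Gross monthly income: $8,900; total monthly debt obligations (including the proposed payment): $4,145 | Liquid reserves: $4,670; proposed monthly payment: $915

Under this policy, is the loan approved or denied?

Denied

Credit score 833 ≥ 680 (meets base)
DTI: 4,145 ÷ 8,900 = 46.6%, over the 45% base limit.
Reserves = 4,670/915 = 5.1 months ≥ 2
46.6% falls in the override range (45%–49%), so the compensating-factor test applies.
Override check — reserves: 5.1 mo (short of 6); score: 833 (ok).
Compensating-factor requirement not fully met.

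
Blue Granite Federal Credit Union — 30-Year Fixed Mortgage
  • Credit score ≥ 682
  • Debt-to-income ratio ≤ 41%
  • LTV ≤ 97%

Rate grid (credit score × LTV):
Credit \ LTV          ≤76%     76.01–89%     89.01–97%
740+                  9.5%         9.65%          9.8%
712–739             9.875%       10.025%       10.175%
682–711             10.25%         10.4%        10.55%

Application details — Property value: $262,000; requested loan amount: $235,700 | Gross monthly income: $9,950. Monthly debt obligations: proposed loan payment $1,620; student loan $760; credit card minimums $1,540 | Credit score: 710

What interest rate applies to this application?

10.55%

Credit score 710 ≥ 682; Total monthly debts = (1,620 + 760 + 1,540) = 3,920. DTI = 3,920/9,950 = 39.4% ≤ 41%
LTV = 235,700/262,000 = 90% ≤ 97%
Row: 710 falls in 682–711. Column: 90% falls in 89.01–97%. Rate = 10.55%.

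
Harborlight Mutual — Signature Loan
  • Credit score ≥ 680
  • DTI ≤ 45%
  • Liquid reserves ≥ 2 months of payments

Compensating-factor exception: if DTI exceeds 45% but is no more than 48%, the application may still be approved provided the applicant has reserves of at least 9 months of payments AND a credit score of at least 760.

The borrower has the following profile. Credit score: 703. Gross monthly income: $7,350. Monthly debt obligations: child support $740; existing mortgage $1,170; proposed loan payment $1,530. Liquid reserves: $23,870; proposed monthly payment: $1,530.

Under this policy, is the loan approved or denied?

Credit score 703 ≥ 680 (meets base)
Total debts = (740 + 1,170 + 1,530) = 3,440. DTI = 3,440/7,350 = 46.8% > 45% — standard DTI limit exceeded.
Reserves: 23,870 ÷ 1,530 = 15.6 months (meets 2-month minimum)
46.8% falls in the override range (45%–48%), so the compensating-factor test applies.
Override check — reserves: 15.6 mo (ok); score: 703 (below 760).
Override conditions not both satisfied; exception does not apply.

Denied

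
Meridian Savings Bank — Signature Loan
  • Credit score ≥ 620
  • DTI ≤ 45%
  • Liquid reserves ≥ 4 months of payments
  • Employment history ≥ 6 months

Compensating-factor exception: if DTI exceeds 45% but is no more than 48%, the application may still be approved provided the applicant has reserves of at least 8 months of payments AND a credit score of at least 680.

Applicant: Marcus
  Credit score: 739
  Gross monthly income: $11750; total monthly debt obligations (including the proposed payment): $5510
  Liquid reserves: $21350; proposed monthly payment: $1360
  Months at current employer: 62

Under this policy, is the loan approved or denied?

Credit score 739 ≥ 620 (meets base)
DTI: 5,510 ÷ 11,750 = 46.9%, over the 45% base limit.
Reserves: 21,350 ÷ 1,360 = 15.7 months (meets 4-month minimum)
Employment 62 ≥ 6 months
DTI 46.9% is within the 45%–48% exception band; checking compensating factors.
Override check — reserves: 15.7 mo (ok); score: 739 (ok).
Both compensating conditions met → exception applies.

Approved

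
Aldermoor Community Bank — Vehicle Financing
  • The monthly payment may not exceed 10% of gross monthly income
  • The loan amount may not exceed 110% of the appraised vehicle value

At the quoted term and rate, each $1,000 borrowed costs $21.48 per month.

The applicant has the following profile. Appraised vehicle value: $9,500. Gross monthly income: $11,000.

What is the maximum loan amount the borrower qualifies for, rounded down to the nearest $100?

Payment cap: 10% × $11,000 = $1,100/month.
At $21.48 per $1,000, that supports 1,100/21.48 × 1,000 ≈ $51,210 → $51,200.
LTV cap: 110% × $9,500 = $10,450 → $10,400.
Binding constraint: loan-to-value.

$10,400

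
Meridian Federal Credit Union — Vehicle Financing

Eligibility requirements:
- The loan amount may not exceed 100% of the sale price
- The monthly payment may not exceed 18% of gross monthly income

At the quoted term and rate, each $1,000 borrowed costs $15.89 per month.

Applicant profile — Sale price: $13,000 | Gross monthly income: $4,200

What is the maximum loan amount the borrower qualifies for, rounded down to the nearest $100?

$13,000

Payment cap: 18% × $4,200 = $756/month.
At $15.89 per $1,000, that supports 756/15.89 × 1,000 ≈ $47,577 → $47,500.
LTV cap: 100% × $13,000 = $13,000 → $13,000.
Binding constraint: loan-to-value.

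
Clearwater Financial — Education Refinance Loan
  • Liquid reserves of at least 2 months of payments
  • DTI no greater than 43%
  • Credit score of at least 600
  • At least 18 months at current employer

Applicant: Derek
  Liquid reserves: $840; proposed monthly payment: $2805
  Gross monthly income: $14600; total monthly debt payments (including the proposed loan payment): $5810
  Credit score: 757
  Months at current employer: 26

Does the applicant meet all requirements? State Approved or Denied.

Denied

Liquid reserves cover 840/2,805 = 0.3 months — < 2 required
Debt-to-income = 5,810/14,600 = 39.8% — meets 43% limit
Credit score 757 ≥ 600 (meets)
Employment 26 ≥ 18 months
Fails on reserves.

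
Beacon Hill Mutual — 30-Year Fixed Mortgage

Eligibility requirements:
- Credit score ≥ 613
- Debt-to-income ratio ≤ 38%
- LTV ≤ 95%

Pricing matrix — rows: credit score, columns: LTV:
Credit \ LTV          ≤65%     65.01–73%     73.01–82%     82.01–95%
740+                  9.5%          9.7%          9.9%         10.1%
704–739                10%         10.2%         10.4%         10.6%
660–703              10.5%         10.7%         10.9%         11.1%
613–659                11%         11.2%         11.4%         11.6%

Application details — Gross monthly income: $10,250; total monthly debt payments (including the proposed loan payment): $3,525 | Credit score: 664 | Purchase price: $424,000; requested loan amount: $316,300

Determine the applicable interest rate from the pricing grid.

Credit score 664 ≥ 613; DTI: 3,525 ÷ 10,250 = 34.4%, within the 38% cap
LTV: 316,300 ÷ 424,000 = 74.6%, within 95% cap
Score 664 is in the 660–703 band; LTV 74.6% is in the 73.01–82% band → 10.9%.

10.9%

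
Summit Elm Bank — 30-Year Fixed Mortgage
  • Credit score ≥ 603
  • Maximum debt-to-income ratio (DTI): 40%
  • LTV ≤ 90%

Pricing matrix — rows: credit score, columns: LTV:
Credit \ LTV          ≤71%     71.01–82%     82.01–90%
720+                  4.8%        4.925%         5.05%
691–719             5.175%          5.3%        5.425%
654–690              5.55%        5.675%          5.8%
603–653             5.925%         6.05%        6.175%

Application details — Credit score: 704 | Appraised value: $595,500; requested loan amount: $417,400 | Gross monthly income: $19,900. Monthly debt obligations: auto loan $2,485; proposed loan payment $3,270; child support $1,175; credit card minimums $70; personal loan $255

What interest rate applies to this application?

Credit score 704 ≥ 603; Total monthly debts = (2,485 + 3,270 + 1,175 + 70 + 255) = 7,255. DTI = 7,255/19,900 = 36.5% ≤ 40%
Loan-to-value = 417,400/595,500 = 70.1% — pass (90% max)
Row: 704 falls in 691–719. Column: 70.1% falls in ≤71%. Rate = 5.175%.

5.175%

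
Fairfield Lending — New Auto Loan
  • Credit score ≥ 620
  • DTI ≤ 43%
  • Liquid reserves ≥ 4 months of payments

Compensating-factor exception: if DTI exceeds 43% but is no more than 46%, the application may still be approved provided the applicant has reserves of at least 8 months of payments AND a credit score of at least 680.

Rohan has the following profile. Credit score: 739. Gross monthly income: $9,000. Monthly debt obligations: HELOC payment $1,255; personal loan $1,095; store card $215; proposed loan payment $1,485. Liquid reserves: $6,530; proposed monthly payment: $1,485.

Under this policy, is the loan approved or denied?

Denied

Credit score 739 ≥ 620 (meets base)
Total debts = (1,255 + 1,095 + 215 + 1,485) = 4,050. DTI = 4,050/9,000 = 45% > 43% — standard DTI limit exceeded.
Reserves: 6,530 ÷ 1,485 = 4.4 months (meets 4-month minimum)
DTI 45% is within the 43%–46% exception band; checking compensating factors.
Reserves 4.4 < 8 months; credit score 739 ≥ 680.
Compensating-factor requirement not fully met.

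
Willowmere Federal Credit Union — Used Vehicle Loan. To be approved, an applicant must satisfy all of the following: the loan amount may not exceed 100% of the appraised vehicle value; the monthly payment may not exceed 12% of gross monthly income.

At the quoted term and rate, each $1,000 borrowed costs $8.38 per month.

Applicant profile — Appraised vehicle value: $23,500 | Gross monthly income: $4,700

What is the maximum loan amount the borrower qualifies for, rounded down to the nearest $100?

Payment cap: 12% × $4,700 = $564/month.
At $8.38 per $1,000, that supports 564/8.38 × 1,000 ≈ $67,303 → $67,300.
LTV cap: 100% × $23,500 = $23,500 → $23,500.
Binding constraint: loan-to-value.

$23,500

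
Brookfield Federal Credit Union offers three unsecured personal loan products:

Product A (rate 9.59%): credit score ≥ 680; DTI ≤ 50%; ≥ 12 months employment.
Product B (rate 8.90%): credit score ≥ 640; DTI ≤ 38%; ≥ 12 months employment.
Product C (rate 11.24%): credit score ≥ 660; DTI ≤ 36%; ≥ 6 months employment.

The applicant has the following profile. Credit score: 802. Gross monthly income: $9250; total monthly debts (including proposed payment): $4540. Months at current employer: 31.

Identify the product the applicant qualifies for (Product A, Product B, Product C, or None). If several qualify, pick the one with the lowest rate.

DTI = 4,540/9,250 = 49.1%.
Product A: score 802 ≥ 680; DTI 49.1% ≤ 50%; employment 31 ≥ 12 mo → qualifies.
Product B: score 802 ≥ 640; DTI 49.1% > 38%; employment 31 ≥ 12 mo → does not qualify.
Product C: score 802 ≥ 660; DTI 49.1% > 36%; employment 31 ≥ 6 mo → does not qualify.

Product A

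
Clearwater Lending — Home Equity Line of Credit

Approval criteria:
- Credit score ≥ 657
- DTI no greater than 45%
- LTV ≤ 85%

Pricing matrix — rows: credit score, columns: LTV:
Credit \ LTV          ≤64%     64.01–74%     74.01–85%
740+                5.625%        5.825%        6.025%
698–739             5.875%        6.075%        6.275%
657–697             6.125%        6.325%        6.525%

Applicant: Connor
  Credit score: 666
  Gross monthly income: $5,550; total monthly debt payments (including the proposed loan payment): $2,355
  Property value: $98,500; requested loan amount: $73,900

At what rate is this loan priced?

Credit score 666 ≥ 657; DTI = 2,355/5,550 = 42.4% ≤ 45%
LTV = 73,900/98,500 = 75% ≤ 85%
Row: 666 falls in 657–697. Column: 75% falls in 74.01–85%. Rate = 6.525%.

6.525%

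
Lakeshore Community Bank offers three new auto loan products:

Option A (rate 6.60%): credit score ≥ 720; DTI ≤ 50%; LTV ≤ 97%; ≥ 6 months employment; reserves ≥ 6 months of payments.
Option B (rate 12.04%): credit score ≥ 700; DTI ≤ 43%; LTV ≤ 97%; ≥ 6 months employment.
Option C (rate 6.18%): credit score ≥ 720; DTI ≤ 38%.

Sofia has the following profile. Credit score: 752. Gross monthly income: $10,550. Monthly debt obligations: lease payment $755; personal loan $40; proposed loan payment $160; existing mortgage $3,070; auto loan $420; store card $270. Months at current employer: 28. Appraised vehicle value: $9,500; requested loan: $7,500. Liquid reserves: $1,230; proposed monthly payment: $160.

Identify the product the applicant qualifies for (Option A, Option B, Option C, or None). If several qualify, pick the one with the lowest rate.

Option A

Total debts = (755 + 40 + 160 + 3,070 + 420 + 270) = 4,715; DTI = 4,715/10,550 = 44.7%.
LTV = 7,500/9,500 = 78.9%.
Reserves = 1,230/160 = 7.7 months.
Option A: score 752 ≥ 720; DTI 44.7% ≤ 50%; LTV 78.9% ≤ 97%; employment 28 ≥ 6 mo; reserves 7.7 ≥ 6 mo → qualifies.
Option B: score 752 ≥ 700; DTI 44.7% > 43%; LTV 78.9% ≤ 97%; employment 28 ≥ 6 mo → does not qualify.
Option C: score 752 ≥ 720; DTI 44.7% > 38% → does not qualify.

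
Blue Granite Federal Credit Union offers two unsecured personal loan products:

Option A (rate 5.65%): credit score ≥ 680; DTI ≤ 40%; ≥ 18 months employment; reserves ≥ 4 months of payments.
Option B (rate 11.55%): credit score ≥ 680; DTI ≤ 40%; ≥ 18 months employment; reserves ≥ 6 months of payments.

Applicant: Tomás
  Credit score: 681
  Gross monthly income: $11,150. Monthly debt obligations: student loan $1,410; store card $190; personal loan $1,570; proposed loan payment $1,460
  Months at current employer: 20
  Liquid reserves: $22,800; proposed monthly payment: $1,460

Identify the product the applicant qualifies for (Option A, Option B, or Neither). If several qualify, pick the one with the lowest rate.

Total debts = (1,410 + 190 + 1,570 + 1,460) = 4,630; DTI = 4,630/11,150 = 41.5%.
Reserves = 22,800/1,460 = 15.6 months.
Option A: score 681 ≥ 680; DTI 41.5% > 40%; employment 20 ≥ 18 mo; reserves 15.6 ≥ 4 mo → does not qualify.
Option B: score 681 ≥ 680; DTI 41.5% > 40%; employment 20 ≥ 18 mo; reserves 15.6 ≥ 6 mo → does not qualify.

Neither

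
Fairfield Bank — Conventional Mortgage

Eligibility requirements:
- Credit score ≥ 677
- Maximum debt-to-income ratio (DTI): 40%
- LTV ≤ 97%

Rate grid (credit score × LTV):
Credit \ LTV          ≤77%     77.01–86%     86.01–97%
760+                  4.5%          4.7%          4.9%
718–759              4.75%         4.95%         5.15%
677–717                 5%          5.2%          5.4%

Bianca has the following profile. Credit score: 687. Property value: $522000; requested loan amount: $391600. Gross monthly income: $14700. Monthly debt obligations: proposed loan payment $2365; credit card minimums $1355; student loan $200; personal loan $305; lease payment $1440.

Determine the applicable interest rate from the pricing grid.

Credit score 687 ≥ 677; Total monthly debts = (2,365 + 1,355 + 200 + 305 + 1,440) = 5,665. Debt-to-income = 5,665/14,700 = 38.5% — meets 40% limit
Loan-to-value = 391,600/522,000 = 75% — pass (97% max)
Row: 687 falls in 677–717. Column: 75% falls in ≤77%. Rate = 5%.

5%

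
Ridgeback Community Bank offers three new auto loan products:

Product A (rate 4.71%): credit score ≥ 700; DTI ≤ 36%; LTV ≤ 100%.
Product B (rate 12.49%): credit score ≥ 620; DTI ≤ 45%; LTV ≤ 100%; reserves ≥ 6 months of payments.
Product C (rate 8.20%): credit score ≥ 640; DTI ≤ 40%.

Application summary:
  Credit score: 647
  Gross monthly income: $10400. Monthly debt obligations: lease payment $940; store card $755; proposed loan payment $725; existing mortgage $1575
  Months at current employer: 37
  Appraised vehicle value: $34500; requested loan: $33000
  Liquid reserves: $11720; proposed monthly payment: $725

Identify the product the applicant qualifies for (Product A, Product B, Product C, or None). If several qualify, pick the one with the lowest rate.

Product C

Total debts = (940 + 755 + 725 + 1,575) = 3,995; DTI = 3,995/10,400 = 38.4%.
LTV = 33,000/34,500 = 95.7%.
Reserves = 11,720/725 = 16.2 months.
Product A: score 647 < 700; DTI 38.4% > 36%; LTV 95.7% ≤ 100% → does not qualify.
Product B: score 647 ≥ 620; DTI 38.4% ≤ 45%; LTV 95.7% ≤ 100%; reserves 16.2 ≥ 6 mo → qualifies.
Product C: score 647 ≥ 640; DTI 38.4% ≤ 40% → qualifies.
Qualifying: Product B, Product C. Lowest rate is 8.20% → Product C.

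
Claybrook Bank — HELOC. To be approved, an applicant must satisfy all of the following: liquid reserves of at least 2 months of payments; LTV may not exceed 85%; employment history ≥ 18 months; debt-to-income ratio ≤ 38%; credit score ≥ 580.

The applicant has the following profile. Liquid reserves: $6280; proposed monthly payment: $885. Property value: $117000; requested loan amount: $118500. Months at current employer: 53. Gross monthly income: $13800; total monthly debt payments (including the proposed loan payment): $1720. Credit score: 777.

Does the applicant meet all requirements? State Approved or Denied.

Liquid reserves cover 6,280/885 = 7.1 months — ≥ 2 required
LTV = 118,500/117,000 = 101.3% > 85%
Employment 53 ≥ 18 months
Debt-to-income = 1,720/13,800 = 12.5% — meets 38% limit
Credit score 777 ≥ 580 (meets)
Fails on LTV.

Denied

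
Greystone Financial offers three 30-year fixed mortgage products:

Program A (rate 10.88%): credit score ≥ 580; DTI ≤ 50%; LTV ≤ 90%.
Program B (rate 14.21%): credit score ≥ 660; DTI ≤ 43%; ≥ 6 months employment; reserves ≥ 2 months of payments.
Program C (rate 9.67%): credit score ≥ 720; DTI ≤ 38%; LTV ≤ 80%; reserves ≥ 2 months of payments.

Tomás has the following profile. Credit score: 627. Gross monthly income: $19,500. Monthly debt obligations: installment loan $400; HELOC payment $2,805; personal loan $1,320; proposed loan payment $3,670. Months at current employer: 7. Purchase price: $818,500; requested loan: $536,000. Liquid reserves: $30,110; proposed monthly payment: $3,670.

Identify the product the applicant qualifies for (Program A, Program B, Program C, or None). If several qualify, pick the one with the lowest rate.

Program A

Total debts = (400 + 2,805 + 1,320 + 3,670) = 8,195; DTI = 8,195/19,500 = 42%.
LTV = 536,000/818,500 = 65.5%.
Reserves = 30,110/3,670 = 8.2 months.
Program A: score 627 ≥ 580; DTI 42% ≤ 50%; LTV 65.5% ≤ 90% → qualifies.
Program B: score 627 < 660; DTI 42% ≤ 43%; employment 7 ≥ 6 mo; reserves 8.2 ≥ 2 mo → does not qualify.
Program C: score 627 < 720; DTI 42% > 38%; LTV 65.5% ≤ 80%; reserves 8.2 ≥ 2 mo → does not qualify.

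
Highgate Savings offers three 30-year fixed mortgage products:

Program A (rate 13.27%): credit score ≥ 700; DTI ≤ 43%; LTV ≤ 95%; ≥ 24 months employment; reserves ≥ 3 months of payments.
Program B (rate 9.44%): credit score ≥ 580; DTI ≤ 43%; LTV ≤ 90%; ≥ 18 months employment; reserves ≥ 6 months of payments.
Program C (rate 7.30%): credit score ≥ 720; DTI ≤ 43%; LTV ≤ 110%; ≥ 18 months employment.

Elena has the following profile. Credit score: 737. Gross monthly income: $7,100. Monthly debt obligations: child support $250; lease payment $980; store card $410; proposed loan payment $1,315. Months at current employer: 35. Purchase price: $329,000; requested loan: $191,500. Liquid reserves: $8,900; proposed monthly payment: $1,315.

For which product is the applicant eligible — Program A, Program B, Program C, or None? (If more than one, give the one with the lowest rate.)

Program C

Total debts = (250 + 980 + 410 + 1,315) = 2,955; DTI = 2,955/7,100 = 41.6%.
LTV = 191,500/329,000 = 58.2%.
Reserves = 8,900/1,315 = 6.8 months.
Program A: score 737 ≥ 700; DTI 41.6% ≤ 43%; LTV 58.2% ≤ 95%; employment 35 ≥ 24 mo; reserves 6.8 ≥ 3 mo → qualifies.
Program B: score 737 ≥ 580; DTI 41.6% ≤ 43%; LTV 58.2% ≤ 90%; employment 35 ≥ 18 mo; reserves 6.8 ≥ 6 mo → qualifies.
Program C: score 737 ≥ 720; DTI 41.6% ≤ 43%; LTV 58.2% ≤ 110%; employment 35 ≥ 18 mo → qualifies.
Qualifying: Program A, Program B, Program C. Lowest rate is 7.30% → Program C.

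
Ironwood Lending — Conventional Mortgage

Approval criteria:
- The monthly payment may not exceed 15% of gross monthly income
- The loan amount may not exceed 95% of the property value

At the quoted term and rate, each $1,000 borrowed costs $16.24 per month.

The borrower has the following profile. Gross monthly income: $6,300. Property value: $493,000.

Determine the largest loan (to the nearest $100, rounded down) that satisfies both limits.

Payment cap: 15% × $6,300 = $945/month.
At $16.24 per $1,000, that supports 945/16.24 × 1,000 ≈ $58,189 → $58,100.
LTV cap: 95% × $493,000 = $468,350 → $468,300.
Binding constraint: payment-to-income.

$58,100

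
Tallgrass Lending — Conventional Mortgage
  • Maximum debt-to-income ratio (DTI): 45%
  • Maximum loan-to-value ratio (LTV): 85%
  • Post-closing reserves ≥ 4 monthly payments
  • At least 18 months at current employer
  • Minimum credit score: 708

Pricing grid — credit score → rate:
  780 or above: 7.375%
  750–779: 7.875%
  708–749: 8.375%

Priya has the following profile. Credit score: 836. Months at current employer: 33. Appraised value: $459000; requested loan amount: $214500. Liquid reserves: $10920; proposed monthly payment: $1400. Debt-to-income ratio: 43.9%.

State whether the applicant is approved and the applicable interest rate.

Credit score 836 ≥ 708 (meets minimum)
Reserves: 10,920 ÷ 1,400 = 7.8 months (meets 4-month minimum)
Debt-to-income 43.9% vs 45% cap — pass
Loan-to-value = 214,500/459,000 = 46.7% — pass (85% max)
Employment 33 ≥ 18 months
All requirements met. Score 836 falls in the 780 or above tier → 7.375%.

Approved at 7.375%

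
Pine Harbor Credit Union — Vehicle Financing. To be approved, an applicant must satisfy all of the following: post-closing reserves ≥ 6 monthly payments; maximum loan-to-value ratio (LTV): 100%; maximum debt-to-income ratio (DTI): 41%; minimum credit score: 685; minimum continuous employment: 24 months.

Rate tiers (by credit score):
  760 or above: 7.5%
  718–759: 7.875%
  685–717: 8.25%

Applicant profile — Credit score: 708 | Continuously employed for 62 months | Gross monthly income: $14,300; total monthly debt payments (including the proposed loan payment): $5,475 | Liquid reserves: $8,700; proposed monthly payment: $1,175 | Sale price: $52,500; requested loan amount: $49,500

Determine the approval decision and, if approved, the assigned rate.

Approved at 8.25%

Credit score 708 ≥ 685 (meets minimum)
LTV: 49,500 ÷ 52,500 = 94.3%, within 100% cap
Employment 62 ≥ 24 months
Reserves = 8,700/1,175 = 7.4 months ≥ 6
DTI = 5,475/14,300 = 38.3% ≤ 41%
All requirements met. Score 708 falls in the 685–717 tier → 8.25%.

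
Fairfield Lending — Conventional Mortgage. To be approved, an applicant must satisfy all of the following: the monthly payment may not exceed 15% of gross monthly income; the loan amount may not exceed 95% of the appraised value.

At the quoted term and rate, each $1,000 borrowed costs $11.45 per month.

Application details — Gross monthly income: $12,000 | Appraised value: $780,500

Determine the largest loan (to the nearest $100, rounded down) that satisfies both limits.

Payment cap: 15% × $12,000 = $1,800/month.
At $11.45 per $1,000, that supports 1,800/11.45 × 1,000 ≈ $157,205 → $157,200.
LTV cap: 95% × $780,500 = $741,475 → $741,400.
Binding constraint: payment-to-income.

$157,200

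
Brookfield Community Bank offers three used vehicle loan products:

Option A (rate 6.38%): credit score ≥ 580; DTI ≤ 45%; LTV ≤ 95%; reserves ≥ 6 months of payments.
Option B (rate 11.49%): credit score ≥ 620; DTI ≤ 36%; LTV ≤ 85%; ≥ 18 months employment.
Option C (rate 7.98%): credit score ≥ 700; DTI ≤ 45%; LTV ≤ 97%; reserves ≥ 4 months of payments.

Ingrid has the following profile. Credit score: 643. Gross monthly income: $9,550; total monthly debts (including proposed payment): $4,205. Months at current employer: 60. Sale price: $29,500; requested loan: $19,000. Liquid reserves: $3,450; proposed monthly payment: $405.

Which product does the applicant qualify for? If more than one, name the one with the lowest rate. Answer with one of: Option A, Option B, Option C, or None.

DTI = 4,205/9,550 = 44%.
LTV = 19,000/29,500 = 64.4%.
Reserves = 3,450/405 = 8.5 months.
Option A: score 643 ≥ 580; DTI 44% ≤ 45%; LTV 64.4% ≤ 95%; reserves 8.5 ≥ 6 mo → qualifies.
Option B: score 643 ≥ 620; DTI 44% > 36%; LTV 64.4% ≤ 85%; employment 60 ≥ 18 mo → does not qualify.
Option C: score 643 < 700; DTI 44% ≤ 45%; LTV 64.4% ≤ 97%; reserves 8.5 ≥ 4 mo → does not qualify.

Option A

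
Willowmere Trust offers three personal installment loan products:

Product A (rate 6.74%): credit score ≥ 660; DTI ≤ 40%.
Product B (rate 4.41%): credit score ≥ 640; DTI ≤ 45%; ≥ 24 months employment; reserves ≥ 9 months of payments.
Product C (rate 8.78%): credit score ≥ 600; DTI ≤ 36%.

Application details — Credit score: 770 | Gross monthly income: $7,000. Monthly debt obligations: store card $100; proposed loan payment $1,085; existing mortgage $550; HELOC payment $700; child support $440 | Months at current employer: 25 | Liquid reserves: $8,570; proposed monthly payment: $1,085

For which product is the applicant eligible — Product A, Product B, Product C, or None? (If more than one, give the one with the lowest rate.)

None

Total debts = (100 + 1,085 + 550 + 700 + 440) = 2,875; DTI = 2,875/7,000 = 41.1%.
Reserves = 8,570/1,085 = 7.9 months.
Product A: score 770 ≥ 660; DTI 41.1% > 40% → does not qualify.
Product B: score 770 ≥ 640; DTI 41.1% ≤ 45%; employment 25 ≥ 24 mo; reserves 7.9 < 9 mo → does not qualify.
Product C: score 770 ≥ 600; DTI 41.1% > 36% → does not qualify.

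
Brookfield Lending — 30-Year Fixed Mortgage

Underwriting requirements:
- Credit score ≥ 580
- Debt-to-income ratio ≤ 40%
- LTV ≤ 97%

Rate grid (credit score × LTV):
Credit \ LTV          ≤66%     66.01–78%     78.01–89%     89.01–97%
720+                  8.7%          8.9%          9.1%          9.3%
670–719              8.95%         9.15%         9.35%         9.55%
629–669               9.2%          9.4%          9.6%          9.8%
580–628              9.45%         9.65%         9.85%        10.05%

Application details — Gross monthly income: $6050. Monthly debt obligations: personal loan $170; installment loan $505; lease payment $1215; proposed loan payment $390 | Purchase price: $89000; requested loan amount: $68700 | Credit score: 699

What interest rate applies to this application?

9.15%

Credit score 699 ≥ 580; Total monthly debts = (170 + 505 + 1,215 + 390) = 2,280. Debt-to-income = 2,280/6,050 = 37.7% — meets 40% limit
LTV = 68,700/89,000 = 77.2% ≤ 97%
Score 699 is in the 670–719 band; LTV 77.2% is in the 66.01–78% band → 9.15%.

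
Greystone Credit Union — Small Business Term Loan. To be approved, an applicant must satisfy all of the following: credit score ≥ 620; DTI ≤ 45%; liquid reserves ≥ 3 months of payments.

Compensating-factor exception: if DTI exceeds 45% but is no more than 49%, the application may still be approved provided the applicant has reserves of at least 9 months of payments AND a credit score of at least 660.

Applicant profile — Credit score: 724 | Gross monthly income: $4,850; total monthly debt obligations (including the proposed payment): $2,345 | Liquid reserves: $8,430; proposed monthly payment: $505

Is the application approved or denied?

Approved

Credit score 724 ≥ 620 (meets base)
DTI = 2,345/4,850 = 48.4% > 45% — standard DTI limit exceeded.
Liquid reserves cover 8,430/505 = 16.7 months — ≥ 3 required
DTI 48.4% is within the 45%–49% exception band; checking compensating factors.
Override check — reserves: 16.7 mo (ok); score: 724 (ok).
Both override conditions satisfied; DTI exception granted.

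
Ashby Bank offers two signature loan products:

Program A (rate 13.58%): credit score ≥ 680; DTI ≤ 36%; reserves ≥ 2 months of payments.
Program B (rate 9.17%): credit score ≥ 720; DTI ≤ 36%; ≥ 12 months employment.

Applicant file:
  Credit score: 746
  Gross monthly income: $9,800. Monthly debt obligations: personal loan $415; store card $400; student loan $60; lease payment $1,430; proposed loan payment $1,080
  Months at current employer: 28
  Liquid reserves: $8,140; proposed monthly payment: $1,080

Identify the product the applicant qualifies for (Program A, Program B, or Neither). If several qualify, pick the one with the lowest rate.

Total debts = (415 + 400 + 60 + 1,430 + 1,080) = 3,385; DTI = 3,385/9,800 = 34.5%.
Reserves = 8,140/1,080 = 7.5 months.
Program A: score 746 ≥ 680; DTI 34.5% ≤ 36%; reserves 7.5 ≥ 2 mo → qualifies.
Program B: score 746 ≥ 720; DTI 34.5% ≤ 36%; employment 28 ≥ 12 mo → qualifies.
Qualifying: Program A, Program B. Lowest rate is 9.17% → Program B.

Program B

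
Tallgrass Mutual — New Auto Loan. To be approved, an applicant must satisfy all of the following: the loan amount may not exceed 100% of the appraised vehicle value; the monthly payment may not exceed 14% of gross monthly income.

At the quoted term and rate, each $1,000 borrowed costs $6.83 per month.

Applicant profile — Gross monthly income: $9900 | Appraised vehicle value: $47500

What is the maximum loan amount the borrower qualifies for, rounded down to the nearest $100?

Payment cap: 14% × $9,900 = $1,386/month.
At $6.83 per $1,000, that supports 1,386/6.83 × 1,000 ≈ $202,928 → $202,900.
LTV cap: 100% × $47,500 = $47,500 → $47,500.
Binding constraint: loan-to-value.

$47,500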